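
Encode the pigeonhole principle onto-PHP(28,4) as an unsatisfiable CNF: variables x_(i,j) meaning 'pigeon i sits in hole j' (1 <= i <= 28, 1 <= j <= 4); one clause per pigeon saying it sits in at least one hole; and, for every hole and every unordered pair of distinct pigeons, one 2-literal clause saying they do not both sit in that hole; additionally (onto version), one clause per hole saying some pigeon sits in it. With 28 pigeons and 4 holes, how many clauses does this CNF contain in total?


onto-PHP(28,4): 28 pigeons, 4 holes, 28*4 = 112 variables.
- pigeon clauses: one per pigeon -> 28 clauses
- hole clauses: 4 holes * C(28,2) = 4 * 378 -> 1512 clauses
- onto clauses: one per hole -> 4 clauses
Total clauses = 28 + 1512 + 4 = 1544

1544


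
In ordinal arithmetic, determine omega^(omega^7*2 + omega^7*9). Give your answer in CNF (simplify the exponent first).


omega^(omega^7*2 + omega^7*9):
Both terms of the exponent have the same exponent 7, so they merge: omega^7*2 + omega^7*9 = omega^7*(2+9) = omega^7*11.
omega raised to a CNF ordinal is a single CNF term: Result = omega^(omega^7*11)

omega^(omega^7*11)


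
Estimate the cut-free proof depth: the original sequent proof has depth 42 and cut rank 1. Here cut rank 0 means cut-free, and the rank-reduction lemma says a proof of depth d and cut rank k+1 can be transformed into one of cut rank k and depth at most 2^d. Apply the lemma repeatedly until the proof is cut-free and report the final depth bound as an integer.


Each rank reduction sends depth d to at most 2^d; cut rank r needs r reductions.
2_0(42) = 42
2_1(42) = 2^42 = 4398046511104
Cut-free depth bound = 4398046511104

4398046511104


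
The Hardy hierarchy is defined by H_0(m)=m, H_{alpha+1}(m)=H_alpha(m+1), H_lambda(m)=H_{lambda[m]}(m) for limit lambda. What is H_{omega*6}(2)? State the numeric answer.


H_{omega*6}(2):
For the Hardy hierarchy, H_{omega*k}(n) = 2^k * n.
2^6 = 64.
64 * 2 = 128

128


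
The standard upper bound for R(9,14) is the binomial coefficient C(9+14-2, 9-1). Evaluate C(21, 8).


R(9,14) <= C(9+14-2, 9-1) = C(21, 8)
C(21, 8) = 21! / (8! * 13!)
= 203490

203490


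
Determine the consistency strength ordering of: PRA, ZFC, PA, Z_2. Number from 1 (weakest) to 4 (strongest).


Ordering by consistency strength:
1. PRA
2. PA
3. Z_2
4. ZFC


PRA=1, ZFC=4, PA=2, Z_2=3


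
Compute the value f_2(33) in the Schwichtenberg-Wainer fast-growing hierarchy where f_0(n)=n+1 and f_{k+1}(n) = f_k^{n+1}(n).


f_2(33) = f_1^34(33)
f_1(m) = 2m + 1.
Iterating: f_1^k(n) = 2^k*(n+1) - 1.
f_2(33) = 2^34*(33+1) - 1 = 17179869184*34 - 1 = 584115552255

584115552255


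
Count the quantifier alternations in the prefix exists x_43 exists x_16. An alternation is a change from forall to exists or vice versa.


Walk the prefix and count type changes:
  position 1: exists -> exists
Total alternations = 0

0


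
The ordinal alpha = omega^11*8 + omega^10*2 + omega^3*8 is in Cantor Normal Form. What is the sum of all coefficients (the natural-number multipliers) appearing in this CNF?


CNF: omega^11*8 + omega^10*2 + omega^3*8
Coefficients: 8 + 2 + 8 = 18

18


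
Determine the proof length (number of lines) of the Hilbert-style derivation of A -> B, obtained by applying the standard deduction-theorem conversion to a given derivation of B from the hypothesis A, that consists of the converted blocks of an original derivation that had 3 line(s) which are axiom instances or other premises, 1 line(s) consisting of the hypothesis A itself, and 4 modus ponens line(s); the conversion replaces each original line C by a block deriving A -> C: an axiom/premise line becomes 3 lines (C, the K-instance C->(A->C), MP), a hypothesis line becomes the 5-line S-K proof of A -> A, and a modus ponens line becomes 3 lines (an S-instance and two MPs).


Deduction-theorem conversion, block by block:
- 3 axiom/premise lines -> 3 lines each = 9
- 1 hypothesis lines -> 5 lines each (identity proof A->A) = 5
- 4 MP lines -> 3 lines each (S-instance, MP, MP) = 12
Total = 9 + 5 + 12 = 26 lines.

26


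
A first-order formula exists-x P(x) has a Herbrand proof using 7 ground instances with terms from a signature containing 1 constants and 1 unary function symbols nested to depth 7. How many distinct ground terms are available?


Herbrand terms by depth:
Depth 0: 1 constants
Depth 1: 1 new terms (running total: 2)
Depth 2: 1 new terms (running total: 3)
Depth 3: 1 new terms (running total: 4)
Depth 4: 1 new terms (running total: 5)
Depth 5: 1 new terms (running total: 6)
Depth 6: 1 new terms (running total: 7)
Depth 7: 1 new terms (running total: 8)
Total distinct ground terms = 8

8


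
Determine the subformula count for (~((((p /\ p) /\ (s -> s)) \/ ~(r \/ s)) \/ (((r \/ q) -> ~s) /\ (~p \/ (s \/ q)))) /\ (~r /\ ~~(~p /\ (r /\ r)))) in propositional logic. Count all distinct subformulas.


Formula: (~((((p /\ p) /\ (s -> s)) \/ ~(r \/ s)) \/ (((r \/ q) -> ~s) /\ (~p \/ (s \/ q)))) /\ (~r /\ ~~(~p /\ (r /\ r))))
Subformulas found:
  1. r
  2. q
  3. s
  4. p
  5. ~p
  6. ~r
  7. ~s
  8. (r \/ s)
  9. (r /\ r)
  10. (r \/ q)
  11. (s \/ q)
  12. (p /\ p)
  13. (s -> s)
  14. ~(r \/ s)
  15. ((r \/ q) -> ~s)
  16. (~p /\ (r /\ r))
  17. (~p \/ (s \/ q))
  18. ~(~p /\ (r /\ r))
  19. ~~(~p /\ (r /\ r))
  20. ((p /\ p) /\ (s -> s))
  21. (~r /\ ~~(~p /\ (r /\ r)))
  22. (((p /\ p) /\ (s -> s)) \/ ~(r \/ s))
  23. (((r \/ q) -> ~s) /\ (~p \/ (s \/ q)))
  24. ((((p /\ p) /\ (s -> s)) \/ ~(r \/ s)) \/ (((r \/ q) -> ~s) /\ (~p \/ (s \/ q))))
  25. ~((((p /\ p) /\ (s -> s)) \/ ~(r \/ s)) \/ (((r \/ q) -> ~s) /\ (~p \/ (s \/ q))))
  26. (~((((p /\ p) /\ (s -> s)) \/ ~(r \/ s)) \/ (((r \/ q) -> ~s) /\ (~p \/ (s \/ q)))) /\ (~r /\ ~~(~p /\ (r /\ r))))
Total distinct subformulas = 26

26


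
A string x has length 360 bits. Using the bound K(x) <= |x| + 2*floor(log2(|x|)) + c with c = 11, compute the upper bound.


floor(log2(360)) = 8
2 * 8 = 16
K(x) <= 360 + 16 + 11 = 387

387


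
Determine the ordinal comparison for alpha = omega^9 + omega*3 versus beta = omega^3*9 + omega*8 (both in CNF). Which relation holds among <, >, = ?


Compare term by term from highest exponent:
alpha = omega^9 + omega*3
beta = omega^3*9 + omega*8
Term 1: alpha has omega^9*1, beta has omega^3*9
Term 2: alpha has omega^1*3, beta has omega^1*8
Result: alpha > beta

alpha > beta


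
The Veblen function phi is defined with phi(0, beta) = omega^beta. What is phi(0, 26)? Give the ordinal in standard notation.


phi(0, 26):
phi(0, beta) = omega^beta by definition.
phi(0, 26) = omega^26

omega^26


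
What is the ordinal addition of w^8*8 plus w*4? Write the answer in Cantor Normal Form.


Ordinal addition w^8*8 + w*4:
Leading exponent of alpha (8) > leading exponent of beta (1).
Since alpha's term has higher exponent than beta's leading term,
the sum is simply alpha followed by beta.
Result = w^8*8 + w*4

w^8*8 + w*4


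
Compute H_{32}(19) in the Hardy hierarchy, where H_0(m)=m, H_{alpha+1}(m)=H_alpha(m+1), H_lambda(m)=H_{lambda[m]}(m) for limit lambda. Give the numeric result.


H_32(19):
For finite ordinals k, H_k(n) = n + k (each successor step adds 1).
H_32(19) = 19 + 32 = 51

51


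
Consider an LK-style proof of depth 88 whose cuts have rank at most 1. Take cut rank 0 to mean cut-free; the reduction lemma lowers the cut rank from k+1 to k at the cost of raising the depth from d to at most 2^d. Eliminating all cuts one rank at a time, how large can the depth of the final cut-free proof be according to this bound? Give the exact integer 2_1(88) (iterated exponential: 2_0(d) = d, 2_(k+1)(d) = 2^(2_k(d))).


Each rank reduction sends depth d to at most 2^d; cut rank r needs r reductions.
2_0(88) = 88
2_1(88) = 2^88 = 309485009821345068724781056
Cut-free depth bound = 309485009821345068724781056

309485009821345068724781056


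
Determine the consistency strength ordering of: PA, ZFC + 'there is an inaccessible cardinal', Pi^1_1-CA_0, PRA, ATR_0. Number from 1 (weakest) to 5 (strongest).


Ordering by consistency strength:
1. PRA
2. PA
3. ATR_0
4. Pi^1_1-CA_0
5. ZFC + 'there is an inaccessible cardinal'


PA=2, ZFC + 'there is an inaccessible cardinal'=5, Pi^1_1-CA_0=4, PRA=1, ATR_0=3


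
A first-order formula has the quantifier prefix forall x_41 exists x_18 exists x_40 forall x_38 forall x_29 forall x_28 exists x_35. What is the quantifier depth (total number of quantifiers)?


Quantifier prefix has 7 quantifier symbols.
Quantifier depth = 7

7


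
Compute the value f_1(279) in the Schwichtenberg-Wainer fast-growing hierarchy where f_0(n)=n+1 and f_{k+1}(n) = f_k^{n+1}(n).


f_1(279) = f_0^280(279)
f_0 adds 1 each time, applied 280 times.
f_1(279) = 279 + 280 = 559

559


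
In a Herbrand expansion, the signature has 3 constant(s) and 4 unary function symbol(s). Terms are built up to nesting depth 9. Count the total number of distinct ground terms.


Herbrand terms by depth:
Depth 0: 3 constants
Depth 1: 12 new terms (running total: 15)
Depth 2: 48 new terms (running total: 63)
Depth 3: 192 new terms (running total: 255)
Depth 4: 768 new terms (running total: 1023)
Depth 5: 3072 new terms (running total: 4095)
Depth 6: 12288 new terms (running total: 16383)
Depth 7: 49152 new terms (running total: 65535)
Depth 8: 196608 new terms (running total: 262143)
Depth 9: 786432 new terms (running total: 1048575)
Total distinct ground terms = 1048575

1048575


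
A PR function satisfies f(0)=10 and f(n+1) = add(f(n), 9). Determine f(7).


f(0) = 10
f(1) = add(f(0), 9) = add(10, 9) = 19
f(2) = add(f(1), 9) = add(19, 9) = 28
f(3) = add(f(2), 9) = add(28, 9) = 37
f(4) = add(f(3), 9) = add(37, 9) = 46
f(5) = add(f(4), 9) = add(46, 9) = 55
f(6) = add(f(5), 9) = add(55, 9) = 64
f(7) = add(f(6), 9) = add(64, 9) = 73


73


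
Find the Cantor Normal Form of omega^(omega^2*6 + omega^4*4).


omega^(omega^2*6 + omega^4*4):
In ordinal addition a term is absorbed by a following term of strictly larger exponent: 2 < 4, so omega^2*6 + omega^4*4 = omega^4*4.
omega raised to a CNF ordinal is a single CNF term: Result = omega^(omega^4*4)

omega^(omega^4*4)


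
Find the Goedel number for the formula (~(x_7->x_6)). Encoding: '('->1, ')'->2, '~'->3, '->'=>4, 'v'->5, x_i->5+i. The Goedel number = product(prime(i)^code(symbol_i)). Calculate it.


Formula: (~(x_7->x_6))
Symbol codes: [1, 3, 1, 12, 4, 11, 2, 2]
Primes: [2, 3, 5, 7, 11, 13, 17, 19]
p_1^1 = 2^1 = 2
p_2^3 = 3^3 = 27
p_3^1 = 5^1 = 5
p_4^12 = 7^12 = 13841287201
p_5^4 = 11^4 = 14641
p_6^11 = 13^11 = 1792160394037
p_7^2 = 17^2 = 289
p_8^2 = 19^2 = 361
Product = 10230406840978089454817159614693110

10230406840978089454817159614693110


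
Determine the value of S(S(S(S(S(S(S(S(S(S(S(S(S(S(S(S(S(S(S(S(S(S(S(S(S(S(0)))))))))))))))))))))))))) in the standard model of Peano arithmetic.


Counting successors applied to 0:
26 applications of S to 0 = 26

26


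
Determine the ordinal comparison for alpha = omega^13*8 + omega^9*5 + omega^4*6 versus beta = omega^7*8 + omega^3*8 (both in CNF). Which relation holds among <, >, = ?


Compare term by term from highest exponent:
alpha = omega^13*8 + omega^9*5 + omega^4*6
beta = omega^7*8 + omega^3*8
Term 1: alpha has omega^13*8, beta has omega^7*8
Term 2: alpha has omega^9*5, beta has omega^3*8
Term 3: alpha has omega^4*6, beta has omega^0*0
Result: alpha > beta

alpha > beta


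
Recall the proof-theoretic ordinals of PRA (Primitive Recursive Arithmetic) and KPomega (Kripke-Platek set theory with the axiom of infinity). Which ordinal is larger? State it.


Proof-theoretic ordinal of PRA (Primitive Recursive Arithmetic): omega^omega
Proof-theoretic ordinal of KPomega (Kripke-Platek set theory with the axiom of infinity): psi_0(epsilon_{Omega+1})
Comparing: omega^omega < psi_0(epsilon_{Omega+1}).
The larger ordinal is psi_0(epsilon_{Omega+1}) (from KPomega (Kripke-Platek set theory with the axiom of infinity)).

psi_0(epsilon_{Omega+1})


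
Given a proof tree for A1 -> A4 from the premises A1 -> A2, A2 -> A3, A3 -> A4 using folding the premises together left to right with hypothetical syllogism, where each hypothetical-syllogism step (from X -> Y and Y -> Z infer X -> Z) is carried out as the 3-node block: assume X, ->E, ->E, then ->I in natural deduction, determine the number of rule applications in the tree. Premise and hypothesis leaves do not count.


There are 3 premises in the chain. The first HS step combines premises 1 and 2; each further premise needs one more HS step.
So 3 premises require 3 - 1 = 2 hypothetical-syllogism steps.
Each HS step uses 3 inference nodes (->E, ->E, ->I).
2 * 3 = 6 total inference nodes.

6


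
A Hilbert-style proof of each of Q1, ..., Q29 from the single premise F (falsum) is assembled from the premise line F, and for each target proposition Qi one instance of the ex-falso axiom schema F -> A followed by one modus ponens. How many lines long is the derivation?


Ex falso, line by line:
- 1 premise line (F)
- 29 targets, each needing 1 axiom instance (F -> Qi) + 1 MP = 2 lines: 2 * 29 = 58
Total = 1 + 58 = 59 lines.

59


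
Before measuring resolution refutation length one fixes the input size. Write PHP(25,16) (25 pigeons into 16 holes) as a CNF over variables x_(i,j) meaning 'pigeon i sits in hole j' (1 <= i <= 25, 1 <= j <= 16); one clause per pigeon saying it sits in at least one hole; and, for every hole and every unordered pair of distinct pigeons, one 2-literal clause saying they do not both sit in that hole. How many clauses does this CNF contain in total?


PHP(25,16): 25 pigeons, 16 holes, 25*16 = 400 variables.
- pigeon clauses: one per pigeon -> 25 clauses
- hole clauses: 16 holes * C(25,2) = 16 * 300 -> 4800 clauses
Total clauses = 25 + 4800 = 4825

4825


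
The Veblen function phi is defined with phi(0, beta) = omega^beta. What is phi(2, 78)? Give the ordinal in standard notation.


phi(2, 78):
phi(2, beta) = zeta_beta (the beta-th zeta number, fixed point of epsilon).
phi(2, 78) = zeta_78

zeta_78


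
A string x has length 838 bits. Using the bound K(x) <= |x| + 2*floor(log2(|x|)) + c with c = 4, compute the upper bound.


floor(log2(838)) = 9
2 * 9 = 18
K(x) <= 838 + 18 + 4 = 860

860


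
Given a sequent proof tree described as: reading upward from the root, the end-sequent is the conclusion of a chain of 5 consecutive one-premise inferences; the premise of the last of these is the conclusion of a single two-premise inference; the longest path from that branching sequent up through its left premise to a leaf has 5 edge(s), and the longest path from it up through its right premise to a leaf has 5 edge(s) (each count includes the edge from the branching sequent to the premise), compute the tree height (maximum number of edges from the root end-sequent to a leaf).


Longest path through the left premise: 5 edges (measured from the branching sequent)
Longest path through the right premise: 5 edges
Height of the subtree rooted at the branching sequent: max(5, 5) = 5
The branching sequent sits 5 edges above the root (the chain of one-premise inferences), so height = 5 + 5 = 10

10


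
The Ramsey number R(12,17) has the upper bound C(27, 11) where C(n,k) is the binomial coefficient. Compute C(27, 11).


R(12,17) <= C(12+17-2, 12-1) = C(27, 11)
C(27, 11) = 27! / (11! * 16!)
= 13037895

13037895


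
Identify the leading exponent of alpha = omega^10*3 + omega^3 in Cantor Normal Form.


CNF: omega^10*3 + omega^3
The leading term is omega^10*3, which has exponent 10.

10


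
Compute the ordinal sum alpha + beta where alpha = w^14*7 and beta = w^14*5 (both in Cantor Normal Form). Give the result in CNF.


Ordinal addition w^14*7 + w^14*5:
Both terms have the same exponent 14.
w^e*c + w^e*d = w^e*(c+d).
Result = w^14*(7+5) = w^14*12

w^14*12


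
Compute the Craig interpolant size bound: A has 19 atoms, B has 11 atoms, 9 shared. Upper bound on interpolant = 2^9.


Shared atoms = 9
Craig interpolant size bound = 2^9
= 512

512


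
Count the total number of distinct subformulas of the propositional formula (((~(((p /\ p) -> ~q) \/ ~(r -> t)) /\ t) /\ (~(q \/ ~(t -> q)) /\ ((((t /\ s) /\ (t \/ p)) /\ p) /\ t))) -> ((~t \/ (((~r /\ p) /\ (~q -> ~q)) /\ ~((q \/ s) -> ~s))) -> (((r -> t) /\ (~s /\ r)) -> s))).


Formula: (((~(((p /\ p) -> ~q) \/ ~(r -> t)) /\ t) /\ (~(q \/ ~(t -> q)) /\ ((((t /\ s) /\ (t \/ p)) /\ p) /\ t))) -> ((~t \/ (((~r /\ p) /\ (~q -> ~q)) /\ ~((q \/ s) -> ~s))) -> (((r -> t) /\ (~s /\ r)) -> s)))
Subformulas found:
  1. r
  2. p
  3. q
  4. s
  5. t
  6. ~t
  7. ~s
  8. ~r
  9. ~q
  10. (t -> q)
  11. (q \/ s)
  12. (t /\ s)
  13. (r -> t)
  14. (p /\ p)
  15. (t \/ p)
  16. ~(t -> q)
  17. (~s /\ r)
  18. (~r /\ p)
  19. ~(r -> t)
  20. (~q -> ~q)
  21. ((p /\ p) -> ~q)
  22. ((q \/ s) -> ~s)
  23. (q \/ ~(t -> q))
  24. ~((q \/ s) -> ~s)
  25. ~(q \/ ~(t -> q))
  26. ((t /\ s) /\ (t \/ p))
  27. ((r -> t) /\ (~s /\ r))
  28. ((~r /\ p) /\ (~q -> ~q))
  29. (((t /\ s) /\ (t \/ p)) /\ p)
  30. (((r -> t) /\ (~s /\ r)) -> s)
  31. (((p /\ p) -> ~q) \/ ~(r -> t))
  32. ~(((p /\ p) -> ~q) \/ ~(r -> t))
  33. ((((t /\ s) /\ (t \/ p)) /\ p) /\ t)
  34. (~(((p /\ p) -> ~q) \/ ~(r -> t)) /\ t)
  35. (((~r /\ p) /\ (~q -> ~q)) /\ ~((q \/ s) -> ~s))
  36. (~t \/ (((~r /\ p) /\ (~q -> ~q)) /\ ~((q \/ s) -> ~s)))
  37. (~(q \/ ~(t -> q)) /\ ((((t /\ s) /\ (t \/ p)) /\ p) /\ t))
  38. ((~t \/ (((~r /\ p) /\ (~q -> ~q)) /\ ~((q \/ s) -> ~s))) -> (((r -> t) /\ (~s /\ r)) -> s))
  39. ((~(((p /\ p) -> ~q) \/ ~(r -> t)) /\ t) /\ (~(q \/ ~(t -> q)) /\ ((((t /\ s) /\ (t \/ p)) /\ p) /\ t)))
  40. (((~(((p /\ p) -> ~q) \/ ~(r -> t)) /\ t) /\ (~(q \/ ~(t -> q)) /\ ((((t /\ s) /\ (t \/ p)) /\ p) /\ t))) -> ((~t \/ (((~r /\ p) /\ (~q -> ~q)) /\ ~((q \/ s) -> ~s))) -> (((r -> t) /\ (~s /\ r)) -> s)))
Total distinct subformulas = 40

40


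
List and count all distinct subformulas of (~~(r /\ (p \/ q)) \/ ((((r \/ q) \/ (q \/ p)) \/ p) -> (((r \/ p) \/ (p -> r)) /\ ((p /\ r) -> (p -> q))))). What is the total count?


Formula: (~~(r /\ (p \/ q)) \/ ((((r \/ q) \/ (q \/ p)) \/ p) -> (((r \/ p) \/ (p -> r)) /\ ((p /\ r) -> (p -> q)))))
Subformulas found:
  1. r
  2. q
  3. p
  4. (q \/ p)
  5. (r \/ p)
  6. (p -> r)
  7. (p /\ r)
  8. (r \/ q)
  9. (p \/ q)
  10. (p -> q)
  11. (r /\ (p \/ q))
  12. ~(r /\ (p \/ q))
  13. ~~(r /\ (p \/ q))
  14. ((p /\ r) -> (p -> q))
  15. ((r \/ q) \/ (q \/ p))
  16. ((r \/ p) \/ (p -> r))
  17. (((r \/ q) \/ (q \/ p)) \/ p)
  18. (((r \/ p) \/ (p -> r)) /\ ((p /\ r) -> (p -> q)))
  19. ((((r \/ q) \/ (q \/ p)) \/ p) -> (((r \/ p) \/ (p -> r)) /\ ((p /\ r) -> (p -> q))))
  20. (~~(r /\ (p \/ q)) \/ ((((r \/ q) \/ (q \/ p)) \/ p) -> (((r \/ p) \/ (p -> r)) /\ ((p /\ r) -> (p -> q)))))
Total distinct subformulas = 20

20


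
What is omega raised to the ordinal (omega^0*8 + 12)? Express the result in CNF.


omega^(omega^0*8 + 12):
omega^0 = 1, so the exponent is 8 + 12 = 20 (finite ordinal addition).
Result = omega^20, already a single CNF term.

omega^20


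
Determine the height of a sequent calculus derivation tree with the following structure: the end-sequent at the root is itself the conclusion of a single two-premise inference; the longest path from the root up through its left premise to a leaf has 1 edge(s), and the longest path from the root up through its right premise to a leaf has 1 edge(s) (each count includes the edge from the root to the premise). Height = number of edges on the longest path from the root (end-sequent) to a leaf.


Longest path through the left premise: 1 edges (measured from the branching sequent)
Longest path through the right premise: 1 edges
Height of the subtree rooted at the branching sequent: max(1, 1) = 1
The branching sequent is the root itself.
Total height = 1

1


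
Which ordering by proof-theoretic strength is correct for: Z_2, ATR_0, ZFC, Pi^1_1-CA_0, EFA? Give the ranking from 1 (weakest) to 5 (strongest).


Ordering by consistency strength:
1. EFA
2. ATR_0
3. Pi^1_1-CA_0
4. Z_2
5. ZFC


Z_2=4, ATR_0=2, ZFC=5, Pi^1_1-CA_0=3, EFA=1


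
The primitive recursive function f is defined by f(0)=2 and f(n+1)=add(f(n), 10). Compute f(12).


f(0) = 2
f(1) = add(f(0), 10) = add(2, 10) = 12
f(2) = add(f(1), 10) = add(12, 10) = 22
f(3) = add(f(2), 10) = add(22, 10) = 32
f(4) = add(f(3), 10) = add(32, 10) = 42
f(5) = add(f(4), 10) = add(42, 10) = 52
f(6) = add(f(5), 10) = add(52, 10) = 62
f(7) = add(f(6), 10) = add(62, 10) = 72
f(8) = add(f(7), 10) = add(72, 10) = 82
f(9) = add(f(8), 10) = add(82, 10) = 92
f(10) = add(f(9), 10) = add(92, 10) = 102
f(11) = add(f(10), 10) = add(102, 10) = 112
f(12) = add(f(11), 10) = add(112, 10) = 122


122


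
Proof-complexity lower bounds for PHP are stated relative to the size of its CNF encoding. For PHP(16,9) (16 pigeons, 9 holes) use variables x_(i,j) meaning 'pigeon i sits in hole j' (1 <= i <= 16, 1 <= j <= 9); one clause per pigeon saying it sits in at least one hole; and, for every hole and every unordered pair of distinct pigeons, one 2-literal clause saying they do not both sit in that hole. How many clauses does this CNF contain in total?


PHP(16,9): 16 pigeons, 9 holes, 16*9 = 144 variables.
- pigeon clauses: one per pigeon -> 16 clauses
- hole clauses: 9 holes * C(16,2) = 9 * 120 -> 1080 clauses
Total clauses = 16 + 1080 = 1096

1096


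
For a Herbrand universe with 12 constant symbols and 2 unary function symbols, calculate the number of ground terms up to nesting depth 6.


Herbrand terms by depth:
Depth 0: 12 constants
Depth 1: 24 new terms (running total: 36)
Depth 2: 48 new terms (running total: 84)
Depth 3: 96 new terms (running total: 180)
Depth 4: 192 new terms (running total: 372)
Depth 5: 384 new terms (running total: 756)
Depth 6: 768 new terms (running total: 1524)
Total distinct ground terms = 1524

1524


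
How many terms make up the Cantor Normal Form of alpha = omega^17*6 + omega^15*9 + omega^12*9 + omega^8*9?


CNF: omega^17*6 + omega^15*9 + omega^12*9 + omega^8*9
Count the summands separated by '+':
  term 1: omega^17*6
  term 2: omega^15*9
  term 3: omega^12*9
  term 4: omega^8*9
Total terms = 4

4


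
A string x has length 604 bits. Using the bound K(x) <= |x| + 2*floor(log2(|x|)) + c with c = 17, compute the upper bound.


floor(log2(604)) = 9
2 * 9 = 18
K(x) <= 604 + 18 + 17 = 639

639


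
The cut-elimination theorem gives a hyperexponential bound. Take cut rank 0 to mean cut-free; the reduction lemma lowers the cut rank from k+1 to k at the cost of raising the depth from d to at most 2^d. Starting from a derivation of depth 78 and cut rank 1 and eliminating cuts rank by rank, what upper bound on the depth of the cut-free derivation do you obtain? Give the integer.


Each rank reduction sends depth d to at most 2^d; cut rank r needs r reductions.
2_0(78) = 78
2_1(78) = 2^78 = 302231454903657293676544
Cut-free depth bound = 302231454903657293676544

302231454903657293676544


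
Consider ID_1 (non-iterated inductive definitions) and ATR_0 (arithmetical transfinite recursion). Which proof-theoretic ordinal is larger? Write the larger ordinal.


Proof-theoretic ordinal of ID_1 (non-iterated inductive definitions): psi_0(epsilon_{Omega+1})
Proof-theoretic ordinal of ATR_0 (arithmetical transfinite recursion): Gamma_0
Comparing: Gamma_0 < psi_0(epsilon_{Omega+1}).
The larger ordinal is psi_0(epsilon_{Omega+1}) (from ID_1 (non-iterated inductive definitions)).

psi_0(epsilon_{Omega+1})


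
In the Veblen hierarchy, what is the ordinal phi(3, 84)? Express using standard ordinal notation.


phi(3, 84):
phi(3, beta) = eta_beta (the beta-th eta number, fixed point of zeta).
phi(3, 84) = eta_84

eta_84


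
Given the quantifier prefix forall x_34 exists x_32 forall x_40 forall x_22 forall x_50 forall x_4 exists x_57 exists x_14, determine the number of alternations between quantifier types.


Walk the prefix and count type changes:
  position 1: forall -> exists <-- alternation
  position 2: exists -> forall <-- alternation
  position 3: forall -> forall
  position 4: forall -> forall
  position 5: forall -> forall
  position 6: forall -> exists <-- alternation
  position 7: exists -> exists
Total alternations = 3

3


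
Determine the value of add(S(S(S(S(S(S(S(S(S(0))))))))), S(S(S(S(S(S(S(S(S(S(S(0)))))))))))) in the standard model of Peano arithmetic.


add(S^9(0), S^11(0)):
S^9(0) = 9
S^11(0) = 11
9 + 11 = 20

20


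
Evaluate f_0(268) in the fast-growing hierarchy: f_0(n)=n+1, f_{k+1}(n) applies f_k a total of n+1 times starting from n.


f_0(268) = 268 + 1 = 269

269


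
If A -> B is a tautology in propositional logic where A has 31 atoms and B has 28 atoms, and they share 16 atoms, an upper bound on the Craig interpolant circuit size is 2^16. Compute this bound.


Shared atoms = 16
Craig interpolant size bound = 2^16
= 65536

65536


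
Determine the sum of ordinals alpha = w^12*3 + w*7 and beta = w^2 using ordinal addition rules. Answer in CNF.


Ordinal addition (w^12*3 + w*7) + w^2:
alpha's leading term has exponent 12 > beta's exponent 2, so it survives.
alpha's tail term has exponent 1 < beta's exponent 2, so it is absorbed by beta.
In ordinal addition, any term followed by a strictly larger-exponent term is absorbed.
Result = w^12*3 + w^2

w^12*3 + w^2


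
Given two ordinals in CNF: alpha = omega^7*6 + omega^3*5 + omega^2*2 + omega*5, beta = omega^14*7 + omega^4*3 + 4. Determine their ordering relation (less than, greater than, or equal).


Compare term by term from highest exponent:
alpha = omega^7*6 + omega^3*5 + omega^2*2 + omega*5
beta = omega^14*7 + omega^4*3 + 4
Term 1: alpha has omega^7*6, beta has omega^14*7
Term 2: alpha has omega^3*5, beta has omega^4*3
Term 3: alpha has omega^2*2, beta has omega^0*4
Term 4: alpha has omega^1*5, beta has omega^0*0
Result: alpha < beta

alpha < beta


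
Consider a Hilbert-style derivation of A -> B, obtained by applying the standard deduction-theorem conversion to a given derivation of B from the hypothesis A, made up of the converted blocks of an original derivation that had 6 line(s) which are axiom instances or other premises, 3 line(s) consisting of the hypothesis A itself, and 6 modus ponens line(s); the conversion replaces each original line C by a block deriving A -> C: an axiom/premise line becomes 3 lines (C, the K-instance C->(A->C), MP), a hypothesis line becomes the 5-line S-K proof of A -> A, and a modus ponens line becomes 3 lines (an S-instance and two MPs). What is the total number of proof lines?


Deduction-theorem conversion, block by block:
- 6 axiom/premise lines -> 3 lines each = 18
- 3 hypothesis lines -> 5 lines each (identity proof A->A) = 15
- 6 MP lines -> 3 lines each (S-instance, MP, MP) = 18
Total = 18 + 15 + 18 = 51 lines.

51


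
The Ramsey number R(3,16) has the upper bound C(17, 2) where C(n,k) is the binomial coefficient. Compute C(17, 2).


R(3,16) <= C(3+16-2, 3-1) = C(17, 2)
C(17, 2) = 17! / (2! * 15!)
= 136

136


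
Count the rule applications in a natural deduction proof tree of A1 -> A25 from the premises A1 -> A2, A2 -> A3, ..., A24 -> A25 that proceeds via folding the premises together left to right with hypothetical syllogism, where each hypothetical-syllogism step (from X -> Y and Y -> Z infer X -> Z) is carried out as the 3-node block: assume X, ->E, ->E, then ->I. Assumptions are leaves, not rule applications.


There are 24 premises in the chain. The first HS step combines premises 1 and 2; each further premise needs one more HS step.
So 24 premises require 24 - 1 = 23 hypothetical-syllogism steps.
Each HS step uses 3 inference nodes (->E, ->E, ->I).
23 * 3 = 69 total inference nodes.

69


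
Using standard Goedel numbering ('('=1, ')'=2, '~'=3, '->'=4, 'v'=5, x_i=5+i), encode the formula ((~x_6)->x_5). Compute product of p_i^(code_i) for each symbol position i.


Formula: ((~x_6)->x_5)
Symbol codes: [1, 1, 3, 11, 2, 4, 10, 2]
Primes: [2, 3, 5, 7, 11, 13, 17, 19]
p_1^1 = 2^1 = 2
p_2^1 = 3^1 = 3
p_3^3 = 5^3 = 125
p_4^11 = 7^11 = 1977326743
p_5^2 = 11^2 = 121
p_6^4 = 13^4 = 28561
p_7^10 = 17^10 = 2015993900449
p_8^2 = 19^2 = 361
Product = 3729880336124814265170503642165250

3729880336124814265170503642165250


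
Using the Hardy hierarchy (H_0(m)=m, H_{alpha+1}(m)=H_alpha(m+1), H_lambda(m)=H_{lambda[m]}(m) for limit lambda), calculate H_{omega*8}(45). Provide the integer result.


H_{omega*8}(45):
For the Hardy hierarchy, H_{omega*k}(n) = 2^k * n.
2^8 = 256.
256 * 45 = 11520

11520


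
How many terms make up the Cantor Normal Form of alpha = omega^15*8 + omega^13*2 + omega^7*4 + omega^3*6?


CNF: omega^15*8 + omega^13*2 + omega^7*4 + omega^3*6
Count the summands separated by '+':
  term 1: omega^15*8
  term 2: omega^13*2
  term 3: omega^7*4
  term 4: omega^3*6
Total terms = 4

4


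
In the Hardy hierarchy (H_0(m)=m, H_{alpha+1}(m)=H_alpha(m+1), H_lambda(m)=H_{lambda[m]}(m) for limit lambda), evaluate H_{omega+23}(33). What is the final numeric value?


H_{omega+23}(33):
Unwind the 23 successor steps: H_{omega+23}(33) = H_omega(33+23) = H_omega(56).
H_omega(m) = H_m(m) = m + m = 2m.
Result = 2 * 56 = 112

112


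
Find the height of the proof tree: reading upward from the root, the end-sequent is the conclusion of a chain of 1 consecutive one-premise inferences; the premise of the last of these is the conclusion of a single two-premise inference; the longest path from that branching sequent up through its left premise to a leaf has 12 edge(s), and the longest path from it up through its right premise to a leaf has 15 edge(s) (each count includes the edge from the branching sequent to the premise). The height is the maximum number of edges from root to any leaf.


Longest path through the left premise: 12 edges (measured from the branching sequent)
Longest path through the right premise: 15 edges
Height of the subtree rooted at the branching sequent: max(12, 15) = 15
The branching sequent sits 1 edges above the root (the chain of one-premise inferences), so height = 15 + 1 = 16

16


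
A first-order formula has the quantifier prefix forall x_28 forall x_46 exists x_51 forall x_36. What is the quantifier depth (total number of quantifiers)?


Quantifier prefix has 4 quantifier symbols.
Quantifier depth = 4

4


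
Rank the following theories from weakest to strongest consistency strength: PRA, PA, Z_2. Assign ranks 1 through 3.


Ordering by consistency strength:
1. PRA
2. PA
3. Z_2


PRA=1, PA=2, Z_2=3


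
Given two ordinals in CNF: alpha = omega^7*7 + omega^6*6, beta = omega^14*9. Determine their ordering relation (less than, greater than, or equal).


Compare term by term from highest exponent:
alpha = omega^7*7 + omega^6*6
beta = omega^14*9
Term 1: alpha has omega^7*7, beta has omega^14*9
Term 2: alpha has omega^6*6, beta has omega^0*0
Result: alpha < beta

alpha < beta


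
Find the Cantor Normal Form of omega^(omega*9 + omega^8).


omega^(omega*9 + omega^8):
In ordinal addition a term is absorbed by a following term of strictly larger exponent: 1 < 8, so omega*9 + omega^8 = omega^8.
omega raised to a CNF ordinal is a single CNF term: Result = omega^(omega^8)

omega^(omega^8)


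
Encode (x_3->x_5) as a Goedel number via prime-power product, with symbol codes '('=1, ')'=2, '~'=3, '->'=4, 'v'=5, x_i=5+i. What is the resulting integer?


Formula: (x_3->x_5)
Symbol codes: [1, 8, 4, 10, 2]
Primes: [2, 3, 5, 7, 11]
p_1^1 = 2^1 = 2
p_2^8 = 3^8 = 6561
p_3^4 = 5^4 = 625
p_4^10 = 7^10 = 282475249
p_5^2 = 11^2 = 121
Product = 280314666439211250

280314666439211250


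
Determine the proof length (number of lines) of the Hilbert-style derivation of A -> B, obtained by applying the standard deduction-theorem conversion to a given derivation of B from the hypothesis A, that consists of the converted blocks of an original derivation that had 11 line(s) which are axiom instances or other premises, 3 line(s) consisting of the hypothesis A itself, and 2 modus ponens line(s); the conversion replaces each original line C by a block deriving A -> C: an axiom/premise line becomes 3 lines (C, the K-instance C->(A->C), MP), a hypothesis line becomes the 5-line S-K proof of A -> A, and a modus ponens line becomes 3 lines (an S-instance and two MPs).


Deduction-theorem conversion, block by block:
- 11 axiom/premise lines -> 3 lines each = 33
- 3 hypothesis lines -> 5 lines each (identity proof A->A) = 15
- 2 MP lines -> 3 lines each (S-instance, MP, MP) = 6
Total = 33 + 15 + 6 = 54 lines.

54


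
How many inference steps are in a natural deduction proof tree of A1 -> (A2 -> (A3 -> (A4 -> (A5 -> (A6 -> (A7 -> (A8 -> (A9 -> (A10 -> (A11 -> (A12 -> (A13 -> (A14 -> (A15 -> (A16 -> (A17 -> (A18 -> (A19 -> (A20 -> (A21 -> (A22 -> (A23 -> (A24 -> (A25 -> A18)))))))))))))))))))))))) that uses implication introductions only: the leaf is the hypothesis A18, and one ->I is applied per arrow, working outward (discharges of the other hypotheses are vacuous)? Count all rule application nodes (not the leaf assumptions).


The formula has 25 arrows (->); its innermost consequent A18 is one of the antecedents,
so the proof starts from the hypothesis leaf A18 (not a rule application) and closes one arrow per ->I.
Building A1 -> (A2 -> (A3 -> (A4 -> (A5 -> (A6 -> (A7 -> (A8 -> (A9 -> (A10 -> (A11 -> (A12 -> (A13 -> (A14 -> (A15 -> (A16 -> (A17 -> (A18 -> (A19 -> (A20 -> (A21 -> (A22 -> (A23 -> (A24 -> (A25 -> A18)))))))))))))))))))))))) therefore takes 25 nested implication introductions.
Total inference nodes = 25

25


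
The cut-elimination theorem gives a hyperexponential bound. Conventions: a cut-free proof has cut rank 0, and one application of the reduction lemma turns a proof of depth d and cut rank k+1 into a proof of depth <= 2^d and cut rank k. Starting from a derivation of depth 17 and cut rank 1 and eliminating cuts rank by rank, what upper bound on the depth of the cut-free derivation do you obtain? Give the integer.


Each rank reduction sends depth d to at most 2^d; cut rank r needs r reductions.
2_0(17) = 17
2_1(17) = 2^17 = 131072
Cut-free depth bound = 131072

131072


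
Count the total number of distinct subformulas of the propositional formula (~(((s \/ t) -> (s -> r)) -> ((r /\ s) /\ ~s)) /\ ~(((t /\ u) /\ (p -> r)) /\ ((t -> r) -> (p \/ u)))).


Formula: (~(((s \/ t) -> (s -> r)) -> ((r /\ s) /\ ~s)) /\ ~(((t /\ u) /\ (p -> r)) /\ ((t -> r) -> (p \/ u))))
Subformulas found:
  1. r
  2. u
  3. s
  4. t
  5. p
  6. ~s
  7. (s -> r)
  8. (t /\ u)
  9. (r /\ s)
  10. (s \/ t)
  11. (p \/ u)
  12. (p -> r)
  13. (t -> r)
  14. ((r /\ s) /\ ~s)
  15. ((t -> r) -> (p \/ u))
  16. ((t /\ u) /\ (p -> r))
  17. ((s \/ t) -> (s -> r))
  18. (((s \/ t) -> (s -> r)) -> ((r /\ s) /\ ~s))
  19. ~(((s \/ t) -> (s -> r)) -> ((r /\ s) /\ ~s))
  20. (((t /\ u) /\ (p -> r)) /\ ((t -> r) -> (p \/ u)))
  21. ~(((t /\ u) /\ (p -> r)) /\ ((t -> r) -> (p \/ u)))
  22. (~(((s \/ t) -> (s -> r)) -> ((r /\ s) /\ ~s)) /\ ~(((t /\ u) /\ (p -> r)) /\ ((t -> r) -> (p \/ u))))
Total distinct subformulas = 22

22


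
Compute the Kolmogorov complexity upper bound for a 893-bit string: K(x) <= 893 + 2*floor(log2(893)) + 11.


floor(log2(893)) = 9
2 * 9 = 18
K(x) <= 893 + 18 + 11 = 922

922


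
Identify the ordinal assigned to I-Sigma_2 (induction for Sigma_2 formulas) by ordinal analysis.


The proof-theoretic ordinal of I-Sigma_2 (induction for Sigma_2 formulas) is a standard result in ordinal analysis.
This ordinal is the supremum of order types of primitive recursive well-orderings
that the theory can prove to be well-ordered.
For I-Sigma_2 (induction for Sigma_2 formulas), the proof-theoretic ordinal is omega^(omega^omega).

omega^(omega^omega)


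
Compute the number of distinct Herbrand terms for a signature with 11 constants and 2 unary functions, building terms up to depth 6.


Herbrand terms by depth:
Depth 0: 11 constants
Depth 1: 22 new terms (running total: 33)
Depth 2: 44 new terms (running total: 77)
Depth 3: 88 new terms (running total: 165)
Depth 4: 176 new terms (running total: 341)
Depth 5: 352 new terms (running total: 693)
Depth 6: 704 new terms (running total: 1397)
Total distinct ground terms = 1397

1397


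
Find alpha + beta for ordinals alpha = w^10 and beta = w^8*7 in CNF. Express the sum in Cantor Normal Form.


Ordinal addition w^10 + w^8*7:
Leading exponent of alpha (10) > leading exponent of beta (8).
Since alpha's term has higher exponent than beta's leading term,
the sum is simply alpha followed by beta.
Result = w^10 + w^8*7

w^10 + w^8*7


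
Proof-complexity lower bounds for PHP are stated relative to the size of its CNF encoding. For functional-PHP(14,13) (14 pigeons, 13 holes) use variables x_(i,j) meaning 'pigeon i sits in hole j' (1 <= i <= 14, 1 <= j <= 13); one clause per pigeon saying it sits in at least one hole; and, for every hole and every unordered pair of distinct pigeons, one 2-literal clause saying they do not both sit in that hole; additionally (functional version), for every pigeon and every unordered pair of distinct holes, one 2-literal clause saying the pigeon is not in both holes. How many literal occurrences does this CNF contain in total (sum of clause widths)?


functional-PHP(14,13): 14 pigeons, 13 holes, 14*13 = 182 variables.
- pigeon clauses: one per pigeon -> 14 clauses of width 13 -> 182 literals
- hole clauses: 13 holes * C(14,2) = 13 * 91 -> 1183 clauses of width 2 -> 2366 literals
- functional clauses: 14 pigeons * C(13,2) = 14 * 78 -> 1092 clauses of width 2 -> 2184 literals
Total literal occurrences = 182 + 2366 + 2184 = 4732

4732


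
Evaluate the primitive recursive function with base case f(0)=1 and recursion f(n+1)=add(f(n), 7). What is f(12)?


f(0) = 1
f(1) = add(f(0), 7) = add(1, 7) = 8
f(2) = add(f(1), 7) = add(8, 7) = 15
f(3) = add(f(2), 7) = add(15, 7) = 22
f(4) = add(f(3), 7) = add(22, 7) = 29
f(5) = add(f(4), 7) = add(29, 7) = 36
f(6) = add(f(5), 7) = add(36, 7) = 43
f(7) = add(f(6), 7) = add(43, 7) = 50
f(8) = add(f(7), 7) = add(50, 7) = 57
f(9) = add(f(8), 7) = add(57, 7) = 64
f(10) = add(f(9), 7) = add(64, 7) = 71
f(11) = add(f(10), 7) = add(71, 7) = 78
f(12) = add(f(11), 7) = add(78, 7) = 85


85


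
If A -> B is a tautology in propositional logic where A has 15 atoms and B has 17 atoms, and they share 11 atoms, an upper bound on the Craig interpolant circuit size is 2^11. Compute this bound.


Shared atoms = 11
Craig interpolant size bound = 2^11
= 2048

2048


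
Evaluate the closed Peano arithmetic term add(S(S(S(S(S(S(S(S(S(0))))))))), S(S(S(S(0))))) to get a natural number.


add(S^9(0), S^4(0)):
S^9(0) = 9
S^4(0) = 4
9 + 4 = 13

13


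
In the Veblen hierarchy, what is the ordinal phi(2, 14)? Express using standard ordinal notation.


phi(2, 14):
phi(2, beta) = zeta_beta (the beta-th zeta number, fixed point of epsilon).
phi(2, 14) = zeta_14

zeta_14


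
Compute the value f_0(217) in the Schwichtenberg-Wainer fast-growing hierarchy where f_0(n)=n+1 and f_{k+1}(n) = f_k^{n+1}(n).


f_0(217) = 217 + 1 = 218

218


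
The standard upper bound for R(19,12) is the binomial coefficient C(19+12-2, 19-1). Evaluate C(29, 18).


R(19,12) <= C(19+12-2, 19-1) = C(29, 18)
C(29, 18) = 29! / (18! * 11!)
= 34597290

34597290


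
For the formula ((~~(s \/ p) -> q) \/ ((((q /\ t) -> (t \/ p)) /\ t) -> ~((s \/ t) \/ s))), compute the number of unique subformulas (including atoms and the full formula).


Formula: ((~~(s \/ p) -> q) \/ ((((q /\ t) -> (t \/ p)) /\ t) -> ~((s \/ t) \/ s)))
Subformulas found:
  1. q
  2. s
  3. t
  4. p
  5. (s \/ p)
  6. (q /\ t)
  7. (s \/ t)
  8. (t \/ p)
  9. ~(s \/ p)
  10. ~~(s \/ p)
  11. ((s \/ t) \/ s)
  12. ~((s \/ t) \/ s)
  13. (~~(s \/ p) -> q)
  14. ((q /\ t) -> (t \/ p))
  15. (((q /\ t) -> (t \/ p)) /\ t)
  16. ((((q /\ t) -> (t \/ p)) /\ t) -> ~((s \/ t) \/ s))
  17. ((~~(s \/ p) -> q) \/ ((((q /\ t) -> (t \/ p)) /\ t) -> ~((s \/ t) \/ s)))
Total distinct subformulas = 17

17


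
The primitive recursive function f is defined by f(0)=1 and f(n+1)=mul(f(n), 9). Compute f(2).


f(0) = 1
f(1) = mul(f(0), 9) = mul(1, 9) = 9
f(2) = mul(f(1), 9) = mul(9, 9) = 81


81
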